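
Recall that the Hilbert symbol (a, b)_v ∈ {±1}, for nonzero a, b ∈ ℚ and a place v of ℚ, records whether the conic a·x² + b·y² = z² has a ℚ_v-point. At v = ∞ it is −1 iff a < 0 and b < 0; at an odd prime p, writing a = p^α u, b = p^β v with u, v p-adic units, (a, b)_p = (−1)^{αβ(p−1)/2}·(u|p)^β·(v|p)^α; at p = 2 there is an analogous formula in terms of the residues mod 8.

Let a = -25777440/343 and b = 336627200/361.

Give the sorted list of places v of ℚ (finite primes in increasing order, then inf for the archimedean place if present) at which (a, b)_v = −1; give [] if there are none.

[2, 5, 13, 17]

Mod squares: a ≡ -15470, b ≡ 182. Check v ∈ {∞, 2, 3, 5, 7, 13, 17, 19}.
v=3: a=3^6·(≡1), b=3^0·(≡2) mod 3; (1|3)=+1, (2|3)=-1; (−1)^{6·0·1}·(+1)^0·(-1)^6 = +1.
v=7: a=7^-3·(≡4), b=7^1·(≡5) mod 7; (4|7)=+1, (5|7)=-1; (−1)^{-3·1·3}·(+1)^1·(-1)^-3 = +1.
v=17: a=17^1·(≡4), b=17^2·(≡7) mod 17; (4|17)=+1, (7|17)=-1; (−1)^{1·2·8}·(+1)^2·(-1)^1 = -1.
v=19: a=19^0·(≡12), b=19^-2·(≡1) mod 19; (12|19)=-1, (1|19)=+1; (−1)^{0·-2·9}·(-1)^-2·(+1)^0 = +1.
v=13: a=13^1·(≡2), b=13^1·(≡9) mod 13; (2|13)=-1, (9|13)=+1; (−1)^{1·1·6}·(-1)^1·(+1)^1 = -1.
v=5: a=5^1·(≡4), b=5^2·(≡3) mod 5; (4|5)=+1, (3|5)=-1; (−1)^{1·2·2}·(+1)^2·(-1)^1 = -1.
v=2: v_2(a)=5, v_2(b)=9; units ≡ 1, 3 (mod 8); ε·ε+αω+βω = 0·1+5·1+9·0 ≡ 1  ⇒  (a,b)_2 = -1.
v=∞: -15470 < 0 and 182 > 0  ⇒  (a,b)_∞ = +1.
|Ram(-15470, 182)| = 4, even; anisotropic at {2, 5, 13, 17}.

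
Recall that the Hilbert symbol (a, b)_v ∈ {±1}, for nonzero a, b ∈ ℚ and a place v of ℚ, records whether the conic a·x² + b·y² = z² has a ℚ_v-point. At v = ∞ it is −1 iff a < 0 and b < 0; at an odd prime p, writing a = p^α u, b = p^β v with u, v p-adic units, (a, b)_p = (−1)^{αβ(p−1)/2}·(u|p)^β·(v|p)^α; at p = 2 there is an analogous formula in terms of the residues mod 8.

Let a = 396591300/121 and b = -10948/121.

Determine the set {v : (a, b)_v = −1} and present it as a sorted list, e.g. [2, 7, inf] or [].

[7, 23]

(a, b) ≡ (17, -2737) mod (ℚ^×)²; places V = {2, 3, 5, 7, 11, 17, 23, ∞}.
(a,b)_3: α=2, u≡2; β=0, v≡2 (mod 3); (2|3)=-1, (2|3)=-1; sign (−1)^0·-1^0·-1^2 = +1.
(a,b)_23: α=2, u≡14; β=1, v≡5 (mod 23); (14|23)=-1, (5|23)=-1; sign (−1)^0·-1^1·-1^2 = -1.
(a,b)_2: α=2, β=2; u≡1, v≡7 (mod 8); ε(u)ε(v)=0·1, αω(v)=2·0, βω(u)=2·0; sum ≡ 0  ⇒  +1.
(a,b)_11: α=-2, u≡6; β=-2, v≡8 (mod 11); (6|11)=-1, (8|11)=-1; sign (−1)^0·-1^-2·-1^-2 = +1.
(a,b)_7: α=2, u≡3; β=1, v≡2 (mod 7); (3|7)=-1, (2|7)=+1; sign (−1)^0·-1^1·+1^2 = -1.
(a,b)_17: α=1, u≡2; β=1, v≡1 (mod 17); (2|17)=+1, (1|17)=+1; sign (−1)^0·+1^1·+1^1 = +1.
(a,b)_∞: sgn(17)=+, sgn(-2737)=−, so +1.
(a,b)_5: α=2, u≡2; β=0, v≡2 (mod 5); (2|5)=-1, (2|5)=-1; sign (−1)^0·-1^0·-1^2 = +1.
(17, -2737 / ℚ) ramifies at {7, 23}: a division algebra.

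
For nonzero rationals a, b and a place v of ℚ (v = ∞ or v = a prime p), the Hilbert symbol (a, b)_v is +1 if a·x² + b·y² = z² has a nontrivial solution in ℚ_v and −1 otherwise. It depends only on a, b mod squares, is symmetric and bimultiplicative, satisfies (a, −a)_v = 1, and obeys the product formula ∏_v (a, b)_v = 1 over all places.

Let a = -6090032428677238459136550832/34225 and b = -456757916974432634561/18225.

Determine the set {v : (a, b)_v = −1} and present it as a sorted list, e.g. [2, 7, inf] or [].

[19, 29, 47, inf]

(a, b) ≡ (-38503387, -332957729) mod (ℚ^×)²; places V = {2, 3, 5, 7, 11, 13, 19, 23, 29, 37, 41, 43, 47, 53, ∞}.
(a,b)_11: α=2, u≡1; β=2, v≡6 (mod 11); (1|11)=+1, (6|11)=-1; sign (−1)^0·+1^2·-1^2 = +1.
(a,b)_∞: sgn(-38503387)=−, sgn(-332957729)=−, so -1.
(a,b)_43: α=2, u≡14; β=1, v≡34 (mod 43); (14|43)=+1, (34|43)=-1; sign (−1)^0·+1^1·-1^2 = +1.
(a,b)_2: α=4, β=0; u≡5, v≡7 (mod 8); ε(u)ε(v)=0·1, αω(v)=4·0, βω(u)=0·1; sum ≡ 0  ⇒  +1.
(a,b)_41: α=3, u≡36; β=2, v≡4 (mod 41); (36|41)=+1, (4|41)=+1; sign (−1)^0·+1^2·+1^3 = +1.
(a,b)_47: α=1, u≡14; β=1, v≡24 (mod 47); (14|47)=+1, (24|47)=+1; sign (−1)^1·+1^1·+1^1 = -1.
(a,b)_19: α=2, u≡15; β=1, v≡14 (mod 19); (15|19)=-1, (14|19)=-1; sign (−1)^0·-1^1·-1^2 = -1.
(a,b)_37: α=-2, u≡16; β=0, v≡32 (mod 37); (16|37)=+1, (32|37)=-1; sign (−1)^0·+1^0·-1^-2 = +1.
(a,b)_53: α=3, u≡20; β=2, v≡47 (mod 53); (20|53)=-1, (47|53)=+1; sign (−1)^0·-1^2·+1^3 = +1.
(a,b)_7: α=2, u≡1; β=4, v≡1 (mod 7); (1|7)=+1, (1|7)=+1; sign (−1)^0·+1^4·+1^2 = +1.
(a,b)_23: α=2, u≡12; β=1, v≡22 (mod 23); (12|23)=+1, (22|23)=-1; sign (−1)^0·+1^1·-1^2 = +1.
(a,b)_29: α=1, u≡16; β=1, v≡15 (mod 29); (16|29)=+1, (15|29)=-1; sign (−1)^0·+1^1·-1^1 = -1.
(a,b)_13: α=1, u≡10; β=1, v≡1 (mod 13); (10|13)=+1, (1|13)=+1; sign (−1)^0·+1^1·+1^1 = +1.
(a,b)_5: α=-2, u≡2; β=-2, v≡1 (mod 5); (2|5)=-1, (1|5)=+1; sign (−1)^0·-1^-2·+1^-2 = +1.
(a,b)_3: α=0, u≡2; β=-6, v≡1 (mod 3); (2|3)=-1, (1|3)=+1; sign (−1)^0·-1^-6·+1^0 = +1.
(-38503387, -332957729 / ℚ) ramifies at {19, 29, 47, ∞}: a division algebra.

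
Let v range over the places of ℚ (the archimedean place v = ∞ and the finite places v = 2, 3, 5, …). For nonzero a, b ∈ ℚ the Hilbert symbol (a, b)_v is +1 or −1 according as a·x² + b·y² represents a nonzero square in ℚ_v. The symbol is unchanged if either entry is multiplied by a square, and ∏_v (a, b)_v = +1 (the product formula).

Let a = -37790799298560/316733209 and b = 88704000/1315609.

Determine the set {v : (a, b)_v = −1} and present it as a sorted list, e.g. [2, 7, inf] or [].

[]

(a, b) ≡ (-35, 385) mod (ℚ^×)²; places V = {2, 3, 5, 7, 11, 13, 31, 37, 41, ∞}.
(a,b)_13: α=-2, u≡10; β=0, v≡11 (mod 13); (10|13)=+1, (11|13)=-1; sign (−1)^0·+1^0·-1^-2 = +1.
(a,b)_11: α=2, u≡1; β=1, v≡6 (mod 11); (1|11)=+1, (6|11)=-1; sign (−1)^0·+1^1·-1^2 = +1.
(a,b)_2: α=16, β=10; u≡5, v≡1 (mod 8); ε(u)ε(v)=0·0, αω(v)=16·0, βω(u)=10·1; sum ≡ 0  ⇒  +1.
(a,b)_37: α=-4, u≡35; β=-2, v≡22 (mod 37); (35|37)=-1, (22|37)=-1; sign (−1)^0·-1^-2·-1^-4 = +1.
(a,b)_7: α=1, u≡2; β=1, v≡5 (mod 7); (2|7)=+1, (5|7)=-1; sign (−1)^1·+1^1·-1^1 = +1.
(a,b)_∞: sgn(-35)=−, sgn(385)=+, so +1.
(a,b)_41: α=2, u≡24; β=0, v≡8 (mod 41); (24|41)=-1, (8|41)=+1; sign (−1)^0·-1^0·+1^2 = +1.
(a,b)_31: α=0, u≡24; β=-2, v≡27 (mod 31); (24|31)=-1, (27|31)=-1; sign (−1)^0·-1^-2·-1^0 = +1.
(a,b)_3: α=4, u≡1; β=2, v≡1 (mod 3); (1|3)=+1, (1|3)=+1; sign (−1)^0·+1^2·+1^4 = +1.
(a,b)_5: α=1, u≡2; β=3, v≡3 (mod 5); (2|5)=-1, (3|5)=-1; sign (−1)^0·-1^3·-1^1 = +1.
Every local symbol is +1, so the conic -35·x² + 385·y² = z² has ℚ_v-points for all v and hence a ℚ-point; (a, b / ℚ) ≅ M_2(ℚ).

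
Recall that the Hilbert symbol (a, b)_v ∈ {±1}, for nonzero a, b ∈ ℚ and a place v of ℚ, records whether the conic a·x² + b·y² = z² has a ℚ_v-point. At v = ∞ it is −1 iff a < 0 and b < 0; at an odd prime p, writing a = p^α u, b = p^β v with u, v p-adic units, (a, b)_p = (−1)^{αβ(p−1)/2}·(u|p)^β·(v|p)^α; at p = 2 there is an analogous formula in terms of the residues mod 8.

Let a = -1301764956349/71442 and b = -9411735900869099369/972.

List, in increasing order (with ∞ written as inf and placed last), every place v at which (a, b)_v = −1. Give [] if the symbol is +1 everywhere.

Mod squares: a ≡ -352682, b ≡ -123. Check v ∈ {∞, 2, 3, 7, 11, 13, 17, 19, 23, 41}.
v=7: a=7^-2·(≡5), b=7^0·(≡5) mod 7; (5|7)=-1, (5|7)=-1; (−1)^{-2·0·3}·(-1)^0·(-1)^-2 = +1.
v=23: a=23^1·(≡5), b=23^2·(≡20) mod 23; (5|23)=-1, (20|23)=-1; (−1)^{1·2·11}·(-1)^2·(-1)^1 = -1.
v=11: a=11^3·(≡4), b=11^4·(≡3) mod 11; (4|11)=+1, (3|11)=+1; (−1)^{3·4·5}·(+1)^4·(+1)^3 = +1.
v=∞: -352682 < 0 and -123 < 0  ⇒  (a,b)_∞ = -1.
v=17: a=17^1·(≡3), b=17^2·(≡15) mod 17; (3|17)=-1, (15|17)=+1; (−1)^{1·2·8}·(-1)^2·(+1)^1 = +1.
v=2: v_2(a)=-1, v_2(b)=-2; units ≡ 3, 5 (mod 8); ε·ε+αω+βω = 1·0+-1·1+-2·1 ≡ 1  ⇒  (a,b)_2 = -1.
v=3: a=3^-6·(≡1), b=3^-5·(≡1) mod 3; (1|3)=+1, (1|3)=+1; (−1)^{-6·-5·1}·(+1)^-5·(+1)^-6 = +1.
v=13: a=13^2·(≡8), b=13^2·(≡2) mod 13; (8|13)=-1, (2|13)=-1; (−1)^{2·2·6}·(-1)^2·(-1)^2 = +1.
v=41: a=41^1·(≡16), b=41^3·(≡11) mod 41; (16|41)=+1, (11|41)=-1; (−1)^{1·3·20}·(+1)^3·(-1)^1 = -1.
v=19: a=19^2·(≡14), b=19^2·(≡18) mod 19; (14|19)=-1, (18|19)=-1; (−1)^{2·2·9}·(-1)^2·(-1)^2 = +1.
(-352682, -123 / ℚ) ramifies at {2, 23, 41, ∞}: a division algebra.

[2, 23, 41, inf]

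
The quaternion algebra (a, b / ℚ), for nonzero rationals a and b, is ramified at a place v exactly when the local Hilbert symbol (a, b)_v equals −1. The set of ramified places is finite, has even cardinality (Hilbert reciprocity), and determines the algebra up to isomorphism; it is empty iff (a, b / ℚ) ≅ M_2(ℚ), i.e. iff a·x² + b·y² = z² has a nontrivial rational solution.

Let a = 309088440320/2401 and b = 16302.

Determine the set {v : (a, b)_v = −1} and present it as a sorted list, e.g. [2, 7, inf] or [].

[2, 3, 5, 19]

Mod squares: a ≡ 623645, b ≡ 16302. Check v ∈ {∞, 2, 3, 5, 7, 11, 13, 17, 19, 23, 29}.
v=7: a=7^-4·(≡2), b=7^0·(≡6) mod 7; (2|7)=+1, (6|7)=-1; (−1)^{-4·0·3}·(+1)^0·(-1)^-4 = +1.
v=5: a=5^1·(≡4), b=5^0·(≡2) mod 5; (4|5)=+1, (2|5)=-1; (−1)^{1·0·2}·(+1)^0·(-1)^1 = -1.
v=23: a=23^1·(≡5), b=23^0·(≡18) mod 23; (5|23)=-1, (18|23)=+1; (−1)^{1·0·11}·(-1)^0·(+1)^1 = +1.
v=19: a=19^0·(≡12), b=19^1·(≡3) mod 19; (12|19)=-1, (3|19)=-1; (−1)^{0·1·9}·(-1)^1·(-1)^0 = -1.
v=3: a=3^0·(≡2), b=3^1·(≡1) mod 3; (2|3)=-1, (1|3)=+1; (−1)^{0·1·1}·(-1)^1·(+1)^0 = -1.
v=13: a=13^0·(≡4), b=13^1·(≡6) mod 13; (4|13)=+1, (6|13)=-1; (−1)^{0·1·6}·(+1)^1·(-1)^0 = +1.
v=∞: 623645 > 0 and 16302 > 0  ⇒  (a,b)_∞ = +1.
v=17: a=17^1·(≡9), b=17^0·(≡16) mod 17; (9|17)=+1, (16|17)=+1; (−1)^{1·0·8}·(+1)^0·(+1)^1 = +1.
v=2: v_2(a)=12, v_2(b)=1; units ≡ 5, 7 (mod 8); ε·ε+αω+βω = 0·1+12·0+1·1 ≡ 1  ⇒  (a,b)_2 = -1.
v=29: a=29^1·(≡13), b=29^0·(≡4) mod 29; (13|29)=+1, (4|29)=+1; (−1)^{1·0·14}·(+1)^0·(+1)^1 = +1.
v=11: a=11^3·(≡5), b=11^1·(≡8) mod 11; (5|11)=+1, (8|11)=-1; (−1)^{3·1·5}·(+1)^1·(-1)^3 = +1.
(623645, 16302 / ℚ) ramifies at {2, 3, 5, 19}: a division algebra.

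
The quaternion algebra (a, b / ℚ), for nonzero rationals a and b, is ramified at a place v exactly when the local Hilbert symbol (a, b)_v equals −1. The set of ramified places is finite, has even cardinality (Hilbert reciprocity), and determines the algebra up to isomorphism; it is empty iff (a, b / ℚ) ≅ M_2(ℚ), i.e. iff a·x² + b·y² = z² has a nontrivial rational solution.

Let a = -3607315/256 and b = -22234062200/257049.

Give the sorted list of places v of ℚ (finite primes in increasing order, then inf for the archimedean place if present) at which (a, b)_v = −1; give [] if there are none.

(a, b) ≡ (-2635, -615902) mod (ℚ^×)²; places V = {2, 3, 5, 7, 13, 17, 19, 29, 31, 37, 41, ∞}.
(a,b)_7: α=0, u≡4; β=1, v≡2 (mod 7); (4|7)=+1, (2|7)=+1; sign (−1)^0·+1^1·+1^0 = +1.
(a,b)_17: α=1, u≡16; β=0, v≡8 (mod 17); (16|17)=+1, (8|17)=+1; sign (−1)^0·+1^0·+1^1 = +1.
(a,b)_13: α=0, u≡9; β=-4, v≡3 (mod 13); (9|13)=+1, (3|13)=+1; sign (−1)^0·+1^-4·+1^0 = +1.
(a,b)_29: α=0, u≡1; β=1, v≡26 (mod 29); (1|29)=+1, (26|29)=-1; sign (−1)^0·+1^1·-1^0 = +1.
(a,b)_5: α=1, u≡2; β=2, v≡3 (mod 5); (2|5)=-1, (3|5)=-1; sign (−1)^0·-1^2·-1^1 = -1.
(a,b)_19: α=0, u≡7; β=2, v≡14 (mod 19); (7|19)=+1, (14|19)=-1; sign (−1)^0·+1^2·-1^0 = +1.
(a,b)_31: α=1, u≡5; β=0, v≡30 (mod 31); (5|31)=+1, (30|31)=-1; sign (−1)^0·+1^0·-1^1 = -1.
(a,b)_3: α=0, u≡2; β=-2, v≡1 (mod 3); (2|3)=-1, (1|3)=+1; sign (−1)^0·-1^-2·+1^0 = +1.
(a,b)_41: α=0, u≡7; β=1, v≡25 (mod 41); (7|41)=-1, (25|41)=+1; sign (−1)^0·-1^1·+1^0 = -1.
(a,b)_2: α=-8, β=3; u≡5, v≡1 (mod 8); ε(u)ε(v)=0·0, αω(v)=-8·0, βω(u)=3·1; sum ≡ 1  ⇒  -1.
(a,b)_∞: sgn(-2635)=−, sgn(-615902)=−, so -1.
(a,b)_37: α=2, u≡15; β=1, v≡10 (mod 37); (15|37)=-1, (10|37)=+1; sign (−1)^0·-1^1·+1^2 = -1.
(-2635, -615902 / ℚ) ramifies at {2, 5, 31, 37, 41, ∞}: a division algebra.

[2, 5, 31, 37, 41, inf]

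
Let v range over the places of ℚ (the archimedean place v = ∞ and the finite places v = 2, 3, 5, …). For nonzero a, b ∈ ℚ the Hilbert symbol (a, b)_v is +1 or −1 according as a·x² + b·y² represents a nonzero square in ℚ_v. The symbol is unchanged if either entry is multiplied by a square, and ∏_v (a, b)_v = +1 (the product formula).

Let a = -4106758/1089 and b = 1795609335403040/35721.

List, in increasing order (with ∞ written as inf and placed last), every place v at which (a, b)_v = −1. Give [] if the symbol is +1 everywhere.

Mod squares: a ≡ -1462, b ≡ 290. Check v ∈ {∞, 2, 3, 5, 7, 11, 17, 23, 29, 37, 43, 53}.
v=3: a=3^-2·(≡2), b=3^-6·(≡2) mod 3; (2|3)=-1, (2|3)=-1; (−1)^{-2·-6·1}·(-1)^-6·(-1)^-2 = +1.
v=17: a=17^1·(≡13), b=17^2·(≡1) mod 17; (13|17)=+1, (1|17)=+1; (−1)^{1·2·8}·(+1)^2·(+1)^1 = +1.
v=11: a=11^-2·(≡9), b=11^0·(≡9) mod 11; (9|11)=+1, (9|11)=+1; (−1)^{-2·0·5}·(+1)^0·(+1)^-2 = +1.
v=29: a=29^0·(≡3), b=29^1·(≡8) mod 29; (3|29)=-1, (8|29)=-1; (−1)^{0·1·14}·(-1)^1·(-1)^0 = -1.
v=43: a=43^1·(≡9), b=43^2·(≡20) mod 43; (9|43)=+1, (20|43)=-1; (−1)^{1·2·21}·(+1)^2·(-1)^1 = -1.
v=23: a=23^0·(≡21), b=23^2·(≡20) mod 23; (21|23)=-1, (20|23)=-1; (−1)^{0·2·11}·(-1)^2·(-1)^0 = +1.
v=∞: -1462 < 0 and 290 > 0  ⇒  (a,b)_∞ = +1.
v=53: a=53^2·(≡30), b=53^0·(≡7) mod 53; (30|53)=-1, (7|53)=+1; (−1)^{2·0·26}·(-1)^0·(+1)^2 = +1.
v=5: a=5^0·(≡3), b=5^1·(≡3) mod 5; (3|5)=-1, (3|5)=-1; (−1)^{0·1·2}·(-1)^1·(-1)^0 = -1.
v=7: a=7^0·(≡4), b=7^-2·(≡3) mod 7; (4|7)=+1, (3|7)=-1; (−1)^{0·-2·3}·(+1)^-2·(-1)^0 = +1.
v=2: v_2(a)=1, v_2(b)=5; units ≡ 5, 1 (mod 8); ε·ε+αω+βω = 0·0+1·0+5·1 ≡ 1  ⇒  (a,b)_2 = -1.
v=37: a=37^0·(≡29), b=37^2·(≡19) mod 37; (29|37)=-1, (19|37)=-1; (−1)^{0·2·18}·(-1)^2·(-1)^0 = +1.
Ram(-1462, 290) = {2, 5, 29, 43}; no ℚ_2-point on the conic.

[2, 5, 29, 43]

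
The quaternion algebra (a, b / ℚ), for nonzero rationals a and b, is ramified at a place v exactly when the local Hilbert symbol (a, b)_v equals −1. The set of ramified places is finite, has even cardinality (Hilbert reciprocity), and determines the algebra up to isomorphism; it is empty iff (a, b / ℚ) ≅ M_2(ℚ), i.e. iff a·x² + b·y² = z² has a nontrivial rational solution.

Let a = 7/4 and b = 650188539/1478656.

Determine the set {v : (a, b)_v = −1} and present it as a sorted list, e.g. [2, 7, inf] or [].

[2, 13]

Mod squares: a ≡ 7, b ≡ 91. Check v ∈ {∞, 2, 3, 7, 11, 13, 19}.
v=7: a=7^1·(≡2), b=7^1·(≡5) mod 7; (2|7)=+1, (5|7)=-1; (−1)^{1·1·3}·(+1)^1·(-1)^1 = +1.
v=∞: 7 > 0 and 91 > 0  ⇒  (a,b)_∞ = +1.
v=2: v_2(a)=-2, v_2(b)=-12; units ≡ 7, 3 (mod 8); ε·ε+αω+βω = 1·1+-2·1+-12·0 ≡ 1  ⇒  (a,b)_2 = -1.
v=11: a=11^0·(≡10), b=11^2·(≡1) mod 11; (10|11)=-1, (1|11)=+1; (−1)^{0·2·5}·(-1)^2·(+1)^0 = +1.
v=19: a=19^0·(≡16), b=19^-2·(≡18) mod 19; (16|19)=+1, (18|19)=-1; (−1)^{0·-2·9}·(+1)^-2·(-1)^0 = +1.
v=13: a=13^0·(≡5), b=13^1·(≡11) mod 13; (5|13)=-1, (11|13)=-1; (−1)^{0·1·6}·(-1)^1·(-1)^0 = -1.
v=3: a=3^0·(≡1), b=3^10·(≡1) mod 3; (1|3)=+1, (1|3)=+1; (−1)^{0·10·1}·(+1)^10·(+1)^0 = +1.
|Ram(7, 91)| = 2, even; anisotropic at {2, 13}.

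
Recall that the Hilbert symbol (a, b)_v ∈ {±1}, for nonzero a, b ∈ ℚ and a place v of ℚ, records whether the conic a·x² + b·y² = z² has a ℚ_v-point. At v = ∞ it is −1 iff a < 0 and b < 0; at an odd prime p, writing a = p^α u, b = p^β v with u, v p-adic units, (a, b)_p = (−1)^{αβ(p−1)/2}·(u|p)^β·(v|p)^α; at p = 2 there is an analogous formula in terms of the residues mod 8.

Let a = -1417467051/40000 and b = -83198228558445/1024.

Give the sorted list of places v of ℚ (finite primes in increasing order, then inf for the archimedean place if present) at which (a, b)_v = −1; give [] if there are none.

(a, b) ≡ (-19019, -134805) mod (ℚ^×)²; places V = {2, 3, 5, 7, 11, 13, 19, 43, ∞}.
(a,b)_7: α=3, u≡6; β=4, v≡1 (mod 7); (6|7)=-1, (1|7)=+1; sign (−1)^0·-1^4·+1^3 = +1.
(a,b)_13: α=3, u≡6; β=4, v≡8 (mod 13); (6|13)=-1, (8|13)=-1; sign (−1)^0·-1^4·-1^3 = -1.
(a,b)_43: α=0, u≡30; β=1, v≡4 (mod 43); (30|43)=-1, (4|43)=+1; sign (−1)^0·-1^1·+1^0 = -1.
(a,b)_5: α=-4, u≡1; β=1, v≡4 (mod 5); (1|5)=+1, (4|5)=+1; sign (−1)^0·+1^1·+1^-4 = +1.
(a,b)_11: α=1, u≡9; β=1, v≡8 (mod 11); (9|11)=+1, (8|11)=-1; sign (−1)^1·+1^1·-1^1 = +1.
(a,b)_∞: sgn(-19019)=−, sgn(-134805)=−, so -1.
(a,b)_2: α=-6, β=-10; u≡5, v≡3 (mod 8); ε(u)ε(v)=0·1, αω(v)=-6·1, βω(u)=-10·1; sum ≡ 0  ⇒  +1.
(a,b)_19: α=1, u≡17; β=1, v≡1 (mod 19); (17|19)=+1, (1|19)=+1; sign (−1)^1·+1^1·+1^1 = -1.
(a,b)_3: α=2, u≡1; β=3, v≡2 (mod 3); (1|3)=+1, (2|3)=-1; sign (−1)^0·+1^3·-1^2 = +1.
|Ram(-19019, -134805)| = 4, even; anisotropic at {13, 19, 43, ∞}.

[13, 19, 43, inf]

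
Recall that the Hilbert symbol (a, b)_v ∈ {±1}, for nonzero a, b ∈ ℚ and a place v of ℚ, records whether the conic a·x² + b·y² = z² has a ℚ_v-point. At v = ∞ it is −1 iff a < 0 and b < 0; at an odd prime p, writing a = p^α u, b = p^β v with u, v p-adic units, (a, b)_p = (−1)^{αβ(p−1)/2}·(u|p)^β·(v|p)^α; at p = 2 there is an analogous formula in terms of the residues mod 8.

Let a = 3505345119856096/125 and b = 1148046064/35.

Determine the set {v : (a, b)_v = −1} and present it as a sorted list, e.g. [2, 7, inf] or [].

[2, 5, 11, 47]

Mod squares: a ≡ 470, b ≡ 20754965. Check v ∈ {∞, 2, 5, 7, 11, 31, 37, 47}.
v=11: a=11^6·(≡7), b=11^3·(≡6) mod 11; (7|11)=-1, (6|11)=-1; (−1)^{6·3·5}·(-1)^3·(-1)^6 = -1.
v=5: a=5^-3·(≡1), b=5^-1·(≡2) mod 5; (1|5)=+1, (2|5)=-1; (−1)^{-3·-1·2}·(+1)^-1·(-1)^-3 = -1.
v=37: a=37^2·(≡30), b=37^1·(≡1) mod 37; (30|37)=+1, (1|37)=+1; (−1)^{2·1·18}·(+1)^1·(+1)^2 = +1.
v=47: a=47^1·(≡29), b=47^1·(≡43) mod 47; (29|47)=-1, (43|47)=-1; (−1)^{1·1·23}·(-1)^1·(-1)^1 = -1.
v=2: v_2(a)=5, v_2(b)=4; units ≡ 3, 5 (mod 8); ε·ε+αω+βω = 1·0+5·1+4·1 ≡ 1  ⇒  (a,b)_2 = -1.
v=31: a=31^2·(≡10), b=31^1·(≡7) mod 31; (10|31)=+1, (7|31)=+1; (−1)^{2·1·15}·(+1)^1·(+1)^2 = +1.
v=∞: 470 > 0 and 20754965 > 0  ⇒  (a,b)_∞ = +1.
v=7: a=7^0·(≡1), b=7^-1·(≡5) mod 7; (1|7)=+1, (5|7)=-1; (−1)^{0·-1·3}·(+1)^-1·(-1)^0 = +1.
Ram(470, 20754965) = {2, 5, 11, 47}; no ℚ_2-point on the conic.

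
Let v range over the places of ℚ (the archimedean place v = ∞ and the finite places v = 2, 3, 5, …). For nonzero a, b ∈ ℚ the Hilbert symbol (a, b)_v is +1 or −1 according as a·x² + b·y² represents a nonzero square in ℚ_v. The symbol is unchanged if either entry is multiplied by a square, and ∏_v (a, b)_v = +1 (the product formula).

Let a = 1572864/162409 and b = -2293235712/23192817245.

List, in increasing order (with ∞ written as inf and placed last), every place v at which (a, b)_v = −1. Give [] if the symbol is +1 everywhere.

Mod squares: a ≡ 6, b ≡ -15. Check v ∈ {∞, 2, 3, 5, 13, 31}.
v=3: a=3^1·(≡2), b=3^7·(≡1) mod 3; (2|3)=-1, (1|3)=+1; (−1)^{1·7·1}·(-1)^7·(+1)^1 = +1.
v=5: a=5^0·(≡1), b=5^-1·(≡2) mod 5; (1|5)=+1, (2|5)=-1; (−1)^{0·-1·2}·(+1)^-1·(-1)^0 = +1.
v=∞: 6 > 0 and -15 < 0  ⇒  (a,b)_∞ = +1.
v=2: v_2(a)=19, v_2(b)=20; units ≡ 3, 1 (mod 8); ε·ε+αω+βω = 1·0+19·0+20·1 ≡ 0  ⇒  (a,b)_2 = +1.
v=13: a=13^-2·(≡6), b=13^-6·(≡8) mod 13; (6|13)=-1, (8|13)=-1; (−1)^{-2·-6·6}·(-1)^-6·(-1)^-2 = +1.
v=31: a=31^-2·(≡30), b=31^-2·(≡18) mod 31; (30|31)=-1, (18|31)=+1; (−1)^{-2·-2·15}·(-1)^-2·(+1)^-2 = +1.
Every local symbol is +1, so the conic 6·x² + -15·y² = z² has ℚ_v-points for all v and hence a ℚ-point; (a, b / ℚ) ≅ M_2(ℚ).

[]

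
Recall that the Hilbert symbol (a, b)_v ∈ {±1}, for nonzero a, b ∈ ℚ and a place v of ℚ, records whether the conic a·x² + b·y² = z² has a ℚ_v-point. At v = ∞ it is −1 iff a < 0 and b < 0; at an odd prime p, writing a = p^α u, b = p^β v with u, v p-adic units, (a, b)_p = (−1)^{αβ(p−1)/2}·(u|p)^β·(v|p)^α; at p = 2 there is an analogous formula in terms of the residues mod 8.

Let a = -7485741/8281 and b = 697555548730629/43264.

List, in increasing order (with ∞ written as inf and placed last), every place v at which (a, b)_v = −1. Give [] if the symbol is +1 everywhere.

[29, 43]

Mod squares: a ≡ -989, b ≡ 29. Check v ∈ {∞, 2, 3, 7, 13, 19, 23, 29, 43}.
v=7: a=7^-2·(≡3), b=7^0·(≡2) mod 7; (3|7)=-1, (2|7)=+1; (−1)^{-2·0·3}·(-1)^0·(+1)^-2 = +1.
v=23: a=23^1·(≡6), b=23^2·(≡4) mod 23; (6|23)=+1, (4|23)=+1; (−1)^{1·2·11}·(+1)^2·(+1)^1 = +1.
v=29: a=29^2·(≡11), b=29^3·(≡16) mod 29; (11|29)=-1, (16|29)=+1; (−1)^{2·3·14}·(-1)^3·(+1)^2 = -1.
v=∞: -989 < 0 and 29 > 0  ⇒  (a,b)_∞ = +1.
v=19: a=19^0·(≡15), b=19^2·(≡3) mod 19; (15|19)=-1, (3|19)=-1; (−1)^{0·2·9}·(-1)^2·(-1)^0 = +1.
v=43: a=43^1·(≡18), b=43^2·(≡3) mod 43; (18|43)=-1, (3|43)=-1; (−1)^{1·2·21}·(-1)^2·(-1)^1 = -1.
v=13: a=13^-2·(≡1), b=13^-2·(≡12) mod 13; (1|13)=+1, (12|13)=+1; (−1)^{-2·-2·6}·(+1)^-2·(+1)^-2 = +1.
v=2: v_2(a)=0, v_2(b)=-8; units ≡ 3, 5 (mod 8); ε·ε+αω+βω = 1·0+0·1+-8·1 ≡ 0  ⇒  (a,b)_2 = +1.
v=3: a=3^2·(≡1), b=3^4·(≡2) mod 3; (1|3)=+1, (2|3)=-1; (−1)^{2·4·1}·(+1)^4·(-1)^2 = +1.
(-989, 29 / ℚ) ramifies at {29, 43}: a division algebra.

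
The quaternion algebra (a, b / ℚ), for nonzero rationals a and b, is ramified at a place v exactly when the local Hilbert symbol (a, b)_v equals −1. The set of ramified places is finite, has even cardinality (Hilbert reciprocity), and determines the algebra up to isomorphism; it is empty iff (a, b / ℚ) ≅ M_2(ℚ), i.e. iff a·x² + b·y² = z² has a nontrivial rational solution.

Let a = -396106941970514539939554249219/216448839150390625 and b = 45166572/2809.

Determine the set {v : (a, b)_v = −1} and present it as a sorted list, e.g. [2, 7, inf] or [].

Mod squares: a ≡ -3059, b ≡ 139403. Check v ∈ {∞, 2, 3, 5, 7, 11, 19, 23, 29, 53}.
v=2: v_2(a)=0, v_2(b)=2; units ≡ 5, 3 (mod 8); ε·ε+αω+βω = 0·1+0·1+2·1 ≡ 0  ⇒  (a,b)_2 = +1.
v=23: a=23^3·(≡15), b=23^1·(≡8) mod 23; (15|23)=-1, (8|23)=+1; (−1)^{3·1·11}·(-1)^1·(+1)^3 = +1.
v=19: a=19^5·(≡8), b=19^1·(≡18) mod 19; (8|19)=-1, (18|19)=-1; (−1)^{5·1·9}·(-1)^1·(-1)^5 = -1.
v=5: a=5^-10·(≡4), b=5^0·(≡3) mod 5; (4|5)=+1, (3|5)=-1; (−1)^{-10·0·2}·(+1)^0·(-1)^-10 = +1.
v=11: a=11^0·(≡10), b=11^1·(≡4) mod 11; (10|11)=-1, (4|11)=+1; (−1)^{0·1·5}·(-1)^1·(+1)^0 = -1.
v=3: a=3^18·(≡1), b=3^4·(≡2) mod 3; (1|3)=+1, (2|3)=-1; (−1)^{18·4·1}·(+1)^4·(-1)^18 = +1.
v=7: a=7^9·(≡2), b=7^0·(≡5) mod 7; (2|7)=+1, (5|7)=-1; (−1)^{9·0·3}·(+1)^0·(-1)^9 = -1.
v=29: a=29^2·(≡17), b=29^1·(≡16) mod 29; (17|29)=-1, (16|29)=+1; (−1)^{2·1·14}·(-1)^1·(+1)^2 = -1.
v=53: a=53^-6·(≡6), b=53^-2·(≡25) mod 53; (6|53)=+1, (25|53)=+1; (−1)^{-6·-2·26}·(+1)^-2·(+1)^-6 = +1.
v=∞: -3059 < 0 and 139403 > 0  ⇒  (a,b)_∞ = +1.
(-3059, 139403 / ℚ) ramifies at {7, 11, 19, 29}: a division algebra.

[7, 11, 19, 29]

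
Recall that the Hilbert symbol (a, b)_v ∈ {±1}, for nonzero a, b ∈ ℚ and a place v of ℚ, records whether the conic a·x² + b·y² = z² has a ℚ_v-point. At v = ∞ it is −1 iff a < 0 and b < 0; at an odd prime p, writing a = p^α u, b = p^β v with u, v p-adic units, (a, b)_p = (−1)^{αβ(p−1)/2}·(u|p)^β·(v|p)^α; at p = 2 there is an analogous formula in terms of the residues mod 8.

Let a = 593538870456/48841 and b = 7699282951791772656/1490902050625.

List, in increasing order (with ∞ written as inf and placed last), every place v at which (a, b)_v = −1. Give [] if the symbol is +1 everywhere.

Mod squares: a ≡ 14, b ≡ 1271. Check v ∈ {∞, 2, 3, 5, 7, 13, 17, 31, 41}.
v=31: a=31^2·(≡25), b=31^3·(≡18) mod 31; (25|31)=+1, (18|31)=+1; (−1)^{2·3·15}·(+1)^3·(+1)^2 = +1.
v=2: v_2(a)=3, v_2(b)=4; units ≡ 7, 7 (mod 8); ε·ε+αω+βω = 1·1+3·0+4·0 ≡ 1  ⇒  (a,b)_2 = -1.
v=7: a=7^1·(≡2), b=7^2·(≡4) mod 7; (2|7)=+1, (4|7)=+1; (−1)^{1·2·3}·(+1)^2·(+1)^1 = +1.
v=3: a=3^8·(≡2), b=3^14·(≡2) mod 3; (2|3)=-1, (2|3)=-1; (−1)^{8·14·1}·(-1)^14·(-1)^8 = +1.
v=∞: 14 > 0 and 1271 > 0  ⇒  (a,b)_∞ = +1.
v=5: a=5^0·(≡1), b=5^-4·(≡1) mod 5; (1|5)=+1, (1|5)=+1; (−1)^{0·-4·2}·(+1)^-4·(+1)^0 = +1.
v=13: a=13^-2·(≡4), b=13^-4·(≡9) mod 13; (4|13)=+1, (9|13)=+1; (−1)^{-2·-4·6}·(+1)^-4·(+1)^-2 = +1.
v=17: a=17^-2·(≡12), b=17^-4·(≡13) mod 17; (12|17)=-1, (13|17)=+1; (−1)^{-2·-4·8}·(-1)^-4·(+1)^-2 = +1.
v=41: a=41^2·(≡27), b=41^3·(≡4) mod 41; (27|41)=-1, (4|41)=+1; (−1)^{2·3·20}·(-1)^3·(+1)^2 = -1.
|Ram(14, 1271)| = 2, even; anisotropic at {2, 41}.

[2, 41]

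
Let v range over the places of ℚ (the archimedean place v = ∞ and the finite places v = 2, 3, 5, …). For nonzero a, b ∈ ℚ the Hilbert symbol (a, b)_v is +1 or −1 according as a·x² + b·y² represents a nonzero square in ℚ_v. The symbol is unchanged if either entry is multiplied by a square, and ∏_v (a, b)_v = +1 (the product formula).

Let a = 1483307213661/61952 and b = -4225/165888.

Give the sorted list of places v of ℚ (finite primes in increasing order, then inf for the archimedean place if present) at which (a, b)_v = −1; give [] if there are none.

[2, 7, 13, 29]

(a, b) ≡ (100282, -2) mod (ℚ^×)²; places V = {2, 3, 5, 7, 11, 13, 19, 29, 37, ∞}.
(a,b)_29: α=1, u≡25; β=0, v≡12 (mod 29); (25|29)=+1, (12|29)=-1; sign (−1)^0·+1^0·-1^1 = -1.
(a,b)_3: α=2, u≡1; β=-4, v≡1 (mod 3); (1|3)=+1, (1|3)=+1; sign (−1)^0·+1^-4·+1^2 = +1.
(a,b)_37: α=2, u≡11; β=0, v≡17 (mod 37); (11|37)=+1, (17|37)=-1; sign (−1)^0·+1^0·-1^2 = +1.
(a,b)_2: α=-9, β=-11; u≡5, v≡7 (mod 8); ε(u)ε(v)=0·1, αω(v)=-9·0, βω(u)=-11·1; sum ≡ 1  ⇒  -1.
(a,b)_5: α=0, u≡3; β=2, v≡2 (mod 5); (3|5)=-1, (2|5)=-1; sign (−1)^0·-1^2·-1^0 = +1.
(a,b)_∞: sgn(100282)=+, sgn(-2)=−, so +1.
(a,b)_19: α=1, u≡18; β=0, v≡7 (mod 19); (18|19)=-1, (7|19)=+1; sign (−1)^0·-1^0·+1^1 = +1.
(a,b)_11: α=-2, u≡7; β=0, v≡4 (mod 11); (7|11)=-1, (4|11)=+1; sign (−1)^0·-1^0·+1^-2 = +1.
(a,b)_7: α=5, u≡1; β=0, v≡5 (mod 7); (1|7)=+1, (5|7)=-1; sign (−1)^0·+1^0·-1^5 = -1.
(a,b)_13: α=1, u≡8; β=2, v≡5 (mod 13); (8|13)=-1, (5|13)=-1; sign (−1)^0·-1^2·-1^1 = -1.
(100282, -2 / ℚ) ramifies at {2, 7, 13, 29}: a division algebra.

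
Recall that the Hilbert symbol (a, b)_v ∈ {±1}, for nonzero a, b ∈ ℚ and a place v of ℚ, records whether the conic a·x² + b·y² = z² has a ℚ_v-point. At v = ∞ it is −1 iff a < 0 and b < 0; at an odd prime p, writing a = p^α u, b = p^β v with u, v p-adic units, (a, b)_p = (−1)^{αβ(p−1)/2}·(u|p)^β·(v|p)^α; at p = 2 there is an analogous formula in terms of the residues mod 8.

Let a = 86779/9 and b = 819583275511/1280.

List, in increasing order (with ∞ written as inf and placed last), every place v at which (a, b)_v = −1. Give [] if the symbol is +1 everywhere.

[2, 29]

(a, b) ≡ (1771, 2757755) mod (ℚ^×)²; places V = {2, 3, 5, 7, 11, 13, 19, 23, 29, 53, ∞}.
(a,b)_5: α=0, u≡1; β=-1, v≡1 (mod 5); (1|5)=+1, (1|5)=+1; sign (−1)^0·+1^-1·+1^0 = +1.
(a,b)_∞: sgn(1771)=+, sgn(2757755)=+, so +1.
(a,b)_11: α=1, u≡10; β=1, v≡3 (mod 11); (10|11)=-1, (3|11)=+1; sign (−1)^1·-1^1·+1^1 = +1.
(a,b)_13: α=0, u≡12; β=1, v≡12 (mod 13); (12|13)=+1, (12|13)=+1; sign (−1)^0·+1^1·+1^0 = +1.
(a,b)_29: α=0, u≡27; β=1, v≡6 (mod 29); (27|29)=-1, (6|29)=+1; sign (−1)^0·-1^1·+1^0 = -1.
(a,b)_23: α=1, u≡18; β=2, v≡16 (mod 23); (18|23)=+1, (16|23)=+1; sign (−1)^0·+1^2·+1^1 = +1.
(a,b)_19: α=0, u≡7; β=1, v≡7 (mod 19); (7|19)=+1, (7|19)=+1; sign (−1)^0·+1^1·+1^0 = +1.
(a,b)_3: α=-2, u≡1; β=0, v≡2 (mod 3); (1|3)=+1, (2|3)=-1; sign (−1)^0·+1^0·-1^-2 = +1.
(a,b)_7: α=3, u≡4; β=1, v≡6 (mod 7); (4|7)=+1, (6|7)=-1; sign (−1)^1·+1^1·-1^3 = +1.
(a,b)_2: α=0, β=-8; u≡3, v≡3 (mod 8); ε(u)ε(v)=1·1, αω(v)=0·1, βω(u)=-8·1; sum ≡ 1  ⇒  -1.
(a,b)_53: α=0, u≡2; β=2, v≡29 (mod 53); (2|53)=-1, (29|53)=+1; sign (−1)^0·-1^2·+1^0 = +1.
(1771, 2757755 / ℚ) ramifies at {2, 29}: a division algebra.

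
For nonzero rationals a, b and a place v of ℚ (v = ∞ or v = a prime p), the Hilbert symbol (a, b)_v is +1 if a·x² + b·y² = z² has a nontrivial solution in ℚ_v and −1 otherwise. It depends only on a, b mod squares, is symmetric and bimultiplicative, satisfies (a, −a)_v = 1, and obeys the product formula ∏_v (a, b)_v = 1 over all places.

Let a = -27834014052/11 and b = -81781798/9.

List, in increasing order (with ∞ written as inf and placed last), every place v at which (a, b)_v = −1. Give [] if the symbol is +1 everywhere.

[2, 17, 23, 29, 41, inf]

Mod squares: a ≡ -139403, b ≡ -282982. Check v ∈ {∞, 2, 3, 7, 11, 13, 17, 19, 23, 29, 41}.
v=13: a=13^2·(≡4), b=13^0·(≡5) mod 13; (4|13)=+1, (5|13)=-1; (−1)^{2·0·6}·(+1)^0·(-1)^2 = +1.
v=7: a=7^0·(≡4), b=7^1·(≡6) mod 7; (4|7)=+1, (6|7)=-1; (−1)^{0·1·3}·(+1)^1·(-1)^0 = +1.
v=29: a=29^1·(≡1), b=29^1·(≡8) mod 29; (1|29)=+1, (8|29)=-1; (−1)^{1·1·14}·(+1)^1·(-1)^1 = -1.
v=17: a=17^0·(≡12), b=17^3·(≡11) mod 17; (12|17)=-1, (11|17)=-1; (−1)^{0·3·8}·(-1)^3·(-1)^0 = -1.
v=3: a=3^2·(≡1), b=3^-2·(≡2) mod 3; (1|3)=+1, (2|3)=-1; (−1)^{2·-2·1}·(+1)^-2·(-1)^2 = +1.
v=∞: -139403 < 0 and -282982 < 0  ⇒  (a,b)_∞ = -1.
v=19: a=19^3·(≡1), b=19^0·(≡6) mod 19; (1|19)=+1, (6|19)=+1; (−1)^{3·0·9}·(+1)^0·(+1)^3 = +1.
v=11: a=11^-1·(≡2), b=11^0·(≡5) mod 11; (2|11)=-1, (5|11)=+1; (−1)^{-1·0·5}·(-1)^0·(+1)^-1 = +1.
v=2: v_2(a)=2, v_2(b)=1; units ≡ 5, 5 (mod 8); ε·ε+αω+βω = 0·0+2·1+1·1 ≡ 1  ⇒  (a,b)_2 = -1.
v=41: a=41^0·(≡13), b=41^1·(≡6) mod 41; (13|41)=-1, (6|41)=-1; (−1)^{0·1·20}·(-1)^1·(-1)^0 = -1.
v=23: a=23^1·(≡7), b=23^0·(≡17) mod 23; (7|23)=-1, (17|23)=-1; (−1)^{1·0·11}·(-1)^0·(-1)^1 = -1.
(-139403, -282982 / ℚ) ramifies at {2, 17, 23, 29, 41, ∞}: a division algebra.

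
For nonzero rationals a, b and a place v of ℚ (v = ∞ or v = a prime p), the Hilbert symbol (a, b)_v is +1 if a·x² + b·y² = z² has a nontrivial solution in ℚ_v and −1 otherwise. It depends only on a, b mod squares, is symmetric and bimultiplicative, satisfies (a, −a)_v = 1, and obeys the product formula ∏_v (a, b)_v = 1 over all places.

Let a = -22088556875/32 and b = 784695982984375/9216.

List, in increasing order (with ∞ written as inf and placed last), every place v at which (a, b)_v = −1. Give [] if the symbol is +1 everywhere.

(a, b) ≡ (-1442518, 24871) mod (ℚ^×)²; places V = {2, 3, 5, 7, 11, 17, 19, 29, ∞}.
(a,b)_7: α=3, u≡5; β=5, v≡1 (mod 7); (5|7)=-1, (1|7)=+1; sign (−1)^1·-1^5·+1^3 = +1.
(a,b)_2: α=-5, β=-10; u≡5, v≡7 (mod 8); ε(u)ε(v)=0·1, αω(v)=-5·0, βω(u)=-10·1; sum ≡ 0  ⇒  +1.
(a,b)_29: α=1, u≡23; β=2, v≡8 (mod 29); (23|29)=+1, (8|29)=-1; sign (−1)^0·+1^2·-1^1 = -1.
(a,b)_11: α=1, u≡9; β=1, v≡6 (mod 11); (9|11)=+1, (6|11)=-1; sign (−1)^1·+1^1·-1^1 = +1.
(a,b)_3: α=0, u≡2; β=-2, v≡1 (mod 3); (2|3)=-1, (1|3)=+1; sign (−1)^0·-1^-2·+1^0 = +1.
(a,b)_19: α=1, u≡10; β=1, v≡4 (mod 19); (10|19)=-1, (4|19)=+1; sign (−1)^1·-1^1·+1^1 = +1.
(a,b)_17: α=1, u≡14; β=1, v≡15 (mod 17); (14|17)=-1, (15|17)=+1; sign (−1)^0·-1^1·+1^1 = -1.
(a,b)_5: α=4, u≡2; β=6, v≡1 (mod 5); (2|5)=-1, (1|5)=+1; sign (−1)^0·-1^6·+1^4 = +1.
(a,b)_∞: sgn(-1442518)=−, sgn(24871)=+, so +1.
|Ram(-1442518, 24871)| = 2, even; anisotropic at {17, 29}.

[17, 29]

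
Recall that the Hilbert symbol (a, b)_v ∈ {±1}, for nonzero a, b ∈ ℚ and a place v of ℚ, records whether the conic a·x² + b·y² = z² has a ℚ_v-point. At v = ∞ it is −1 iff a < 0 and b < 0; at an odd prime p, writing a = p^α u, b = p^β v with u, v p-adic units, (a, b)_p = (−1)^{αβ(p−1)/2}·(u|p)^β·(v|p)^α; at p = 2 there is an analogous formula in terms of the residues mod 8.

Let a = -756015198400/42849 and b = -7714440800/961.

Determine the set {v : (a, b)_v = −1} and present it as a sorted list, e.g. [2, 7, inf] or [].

Mod squares: a ≡ -9643051, b ≡ -19286102. Check v ∈ {∞, 2, 3, 5, 7, 11, 19, 23, 29, 31, 37, 43}.
v=29: a=29^1·(≡5), b=29^1·(≡15) mod 29; (5|29)=+1, (15|29)=-1; (−1)^{1·1·14}·(+1)^1·(-1)^1 = -1.
v=43: a=43^1·(≡6), b=43^1·(≡5) mod 43; (6|43)=+1, (5|43)=-1; (−1)^{1·1·21}·(+1)^1·(-1)^1 = +1.
v=7: a=7^2·(≡4), b=7^0·(≡2) mod 7; (4|7)=+1, (2|7)=+1; (−1)^{2·0·3}·(+1)^0·(+1)^2 = +1.
v=23: a=23^-2·(≡5), b=23^0·(≡21) mod 23; (5|23)=-1, (21|23)=-1; (−1)^{-2·0·11}·(-1)^0·(-1)^-2 = +1.
v=3: a=3^-4·(≡2), b=3^0·(≡1) mod 3; (2|3)=-1, (1|3)=+1; (−1)^{-4·0·1}·(-1)^0·(+1)^-4 = +1.
v=5: a=5^2·(≡1), b=5^2·(≡3) mod 5; (1|5)=+1, (3|5)=-1; (−1)^{2·2·2}·(+1)^2·(-1)^2 = +1.
v=∞: -9643051 < 0 and -19286102 < 0  ⇒  (a,b)_∞ = -1.
v=31: a=31^0·(≡17), b=31^-2·(≡30) mod 31; (17|31)=-1, (30|31)=-1; (−1)^{0·-2·15}·(-1)^-2·(-1)^0 = +1.
v=37: a=37^1·(≡32), b=37^1·(≡33) mod 37; (32|37)=-1, (33|37)=+1; (−1)^{1·1·18}·(-1)^1·(+1)^1 = -1.
v=11: a=11^1·(≡3), b=11^1·(≡8) mod 11; (3|11)=+1, (8|11)=-1; (−1)^{1·1·5}·(+1)^1·(-1)^1 = +1.
v=2: v_2(a)=6, v_2(b)=5; units ≡ 5, 5 (mod 8); ε·ε+αω+βω = 0·0+6·1+5·1 ≡ 1  ⇒  (a,b)_2 = -1.
v=19: a=19^1·(≡8), b=19^1·(≡5) mod 19; (8|19)=-1, (5|19)=+1; (−1)^{1·1·9}·(-1)^1·(+1)^1 = +1.
(-9643051, -19286102 / ℚ) ramifies at {2, 29, 37, ∞}: a division algebra.

[2, 29, 37, inf]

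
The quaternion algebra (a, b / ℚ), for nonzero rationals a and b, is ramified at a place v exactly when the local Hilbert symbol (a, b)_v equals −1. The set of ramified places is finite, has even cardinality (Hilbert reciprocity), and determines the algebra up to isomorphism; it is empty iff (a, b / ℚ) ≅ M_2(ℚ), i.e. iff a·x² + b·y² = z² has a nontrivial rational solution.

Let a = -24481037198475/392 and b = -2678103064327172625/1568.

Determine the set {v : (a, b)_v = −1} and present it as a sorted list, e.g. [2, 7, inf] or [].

(a, b) ≡ (-102, -4290) mod (ℚ^×)²; places V = {2, 3, 5, 7, 11, 13, 17, 19, ∞}.
(a,b)_7: α=-2, u≡3; β=-2, v≡1 (mod 7); (3|7)=-1, (1|7)=+1; sign (−1)^0·-1^-2·+1^-2 = +1.
(a,b)_2: α=-3, β=-5; u≡5, v≡7 (mod 8); ε(u)ε(v)=0·1, αω(v)=-3·0, βω(u)=-5·1; sum ≡ 1  ⇒  -1.
(a,b)_11: α=2, u≡10; β=3, v≡8 (mod 11); (10|11)=-1, (8|11)=-1; sign (−1)^0·-1^3·-1^2 = -1.
(a,b)_3: α=3, u≡2; β=5, v≡1 (mod 3); (2|3)=-1, (1|3)=+1; sign (−1)^1·-1^5·+1^3 = +1.
(a,b)_19: α=2, u≡8; β=2, v≡5 (mod 19); (8|19)=-1, (5|19)=+1; sign (−1)^0·-1^2·+1^2 = +1.
(a,b)_17: α=3, u≡11; β=4, v≡12 (mod 17); (11|17)=-1, (12|17)=-1; sign (−1)^0·-1^4·-1^3 = -1.
(a,b)_∞: sgn(-102)=−, sgn(-4290)=−, so -1.
(a,b)_13: α=2, u≡6; β=3, v≡6 (mod 13); (6|13)=-1, (6|13)=-1; sign (−1)^0·-1^3·-1^2 = -1.
(a,b)_5: α=2, u≡3; β=3, v≡3 (mod 5); (3|5)=-1, (3|5)=-1; sign (−1)^0·-1^3·-1^2 = -1.
|Ram(-102, -4290)| = 6, even; anisotropic at {2, 5, 11, 13, 17, ∞}.

[2, 5, 11, 13, 17, inf]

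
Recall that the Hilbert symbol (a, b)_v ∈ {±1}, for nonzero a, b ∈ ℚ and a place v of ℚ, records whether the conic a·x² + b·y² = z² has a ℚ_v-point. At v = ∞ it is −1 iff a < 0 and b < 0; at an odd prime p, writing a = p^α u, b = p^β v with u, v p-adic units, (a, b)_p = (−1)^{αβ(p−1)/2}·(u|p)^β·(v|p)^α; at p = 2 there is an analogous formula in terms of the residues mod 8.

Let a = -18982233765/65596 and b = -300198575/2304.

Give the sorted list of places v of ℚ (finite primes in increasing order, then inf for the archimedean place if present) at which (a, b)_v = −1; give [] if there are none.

(a, b) ≡ (-166315, -33263) mod (ℚ^×)²; places V = {2, 3, 5, 11, 19, 23, 29, 31, 37, ∞}.
(a,b)_5: α=1, u≡2; β=2, v≡3 (mod 5); (2|5)=-1, (3|5)=-1; sign (−1)^0·-1^2·-1^1 = -1.
(a,b)_23: α=-2, u≡14; β=0, v≡6 (mod 23); (14|23)=-1, (6|23)=+1; sign (−1)^0·-1^0·+1^-2 = +1.
(a,b)_37: α=1, u≡8; β=1, v≡7 (mod 37); (8|37)=-1, (7|37)=+1; sign (−1)^0·-1^1·+1^1 = -1.
(a,b)_3: α=4, u≡2; β=-2, v≡1 (mod 3); (2|3)=-1, (1|3)=+1; sign (−1)^0·-1^-2·+1^4 = +1.
(a,b)_31: α=-1, u≡6; β=1, v≡11 (mod 31); (6|31)=-1, (11|31)=-1; sign (−1)^1·-1^1·-1^-1 = -1.
(a,b)_11: α=2, u≡3; β=0, v≡1 (mod 11); (3|11)=+1, (1|11)=+1; sign (−1)^0·+1^0·+1^2 = +1.
(a,b)_∞: sgn(-166315)=−, sgn(-33263)=−, so -1.
(a,b)_29: α=1, u≡1; β=1, v≡6 (mod 29); (1|29)=+1, (6|29)=+1; sign (−1)^0·+1^1·+1^1 = +1.
(a,b)_19: α=2, u≡5; β=2, v≡11 (mod 19); (5|19)=+1, (11|19)=+1; sign (−1)^0·+1^2·+1^2 = +1.
(a,b)_2: α=-2, β=-8; u≡5, v≡1 (mod 8); ε(u)ε(v)=0·0, αω(v)=-2·0, βω(u)=-8·1; sum ≡ 0  ⇒  +1.
|Ram(-166315, -33263)| = 4, even; anisotropic at {5, 31, 37, ∞}.

[5, 31, 37, inf]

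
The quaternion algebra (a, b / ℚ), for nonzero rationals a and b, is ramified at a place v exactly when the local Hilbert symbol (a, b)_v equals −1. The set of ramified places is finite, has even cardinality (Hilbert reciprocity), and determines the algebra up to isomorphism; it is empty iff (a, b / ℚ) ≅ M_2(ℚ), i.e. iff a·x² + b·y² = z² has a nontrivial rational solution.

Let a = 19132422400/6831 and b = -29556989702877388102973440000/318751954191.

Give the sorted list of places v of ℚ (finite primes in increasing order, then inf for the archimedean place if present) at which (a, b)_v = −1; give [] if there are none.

(a, b) ≡ (759, -14421) mod (ℚ^×)²; places V = {2, 3, 5, 7, 11, 13, 19, 23, 31, ∞}.
(a,b)_11: α=-1, u≡5; β=-3, v≡4 (mod 11); (5|11)=+1, (4|11)=+1; sign (−1)^1·+1^-3·+1^-1 = -1.
(a,b)_19: α=2, u≡18; β=7, v≡6 (mod 19); (18|19)=-1, (6|19)=+1; sign (−1)^0·-1^7·+1^2 = -1.
(a,b)_31: α=0, u≡6; β=2, v≡9 (mod 31); (6|31)=-1, (9|31)=+1; sign (−1)^0·-1^2·+1^0 = +1.
(a,b)_7: α=2, u≡6; β=6, v≡3 (mod 7); (6|7)=-1, (3|7)=-1; sign (−1)^0·-1^6·-1^2 = +1.
(a,b)_∞: sgn(759)=+, sgn(-14421)=−, so +1.
(a,b)_2: α=8, β=14; u≡7, v≡3 (mod 8); ε(u)ε(v)=1·1, αω(v)=8·1, βω(u)=14·0; sum ≡ 1  ⇒  -1.
(a,b)_3: α=-3, u≡1; β=-9, v≡2 (mod 3); (1|3)=+1, (2|3)=-1; sign (−1)^1·+1^-9·-1^-3 = +1.
(a,b)_5: α=2, u≡1; β=4, v≡1 (mod 5); (1|5)=+1, (1|5)=+1; sign (−1)^0·+1^4·+1^2 = +1.
(a,b)_23: α=-1, u≡21; β=-3, v≡20 (mod 23); (21|23)=-1, (20|23)=-1; sign (−1)^1·-1^-3·-1^-1 = -1.
(a,b)_13: α=2, u≡6; β=4, v≡3 (mod 13); (6|13)=-1, (3|13)=+1; sign (−1)^0·-1^4·+1^2 = +1.
(759, -14421 / ℚ) ramifies at {2, 11, 19, 23}: a division algebra.

[2, 11, 19, 23]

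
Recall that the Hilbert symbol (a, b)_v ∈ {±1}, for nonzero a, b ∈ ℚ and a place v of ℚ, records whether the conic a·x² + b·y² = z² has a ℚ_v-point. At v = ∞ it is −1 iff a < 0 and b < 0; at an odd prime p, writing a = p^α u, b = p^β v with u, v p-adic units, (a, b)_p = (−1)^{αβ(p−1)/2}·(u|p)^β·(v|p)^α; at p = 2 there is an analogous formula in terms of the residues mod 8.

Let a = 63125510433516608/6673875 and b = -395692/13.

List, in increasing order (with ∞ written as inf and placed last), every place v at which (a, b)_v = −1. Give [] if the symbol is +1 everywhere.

(a, b) ≡ (3315, -2431) mod (ℚ^×)²; places V = {2, 3, 5, 7, 11, 13, 17, 23, 37, ∞}.
(a,b)_7: α=2, u≡4; β=0, v≡3 (mod 7); (4|7)=+1, (3|7)=-1; sign (−1)^0·+1^0·-1^2 = +1.
(a,b)_2: α=6, β=2; u≡3, v≡1 (mod 8); ε(u)ε(v)=1·0, αω(v)=6·0, βω(u)=2·1; sum ≡ 0  ⇒  +1.
(a,b)_3: α=-1, u≡1; β=0, v≡2 (mod 3); (1|3)=+1, (2|3)=-1; sign (−1)^0·+1^0·-1^-1 = -1.
(a,b)_13: α=-1, u≡5; β=-1, v≡2 (mod 13); (5|13)=-1, (2|13)=-1; sign (−1)^0·-1^-1·-1^-1 = +1.
(a,b)_11: α=4, u≡4; β=1, v≡10 (mod 11); (4|11)=+1, (10|11)=-1; sign (−1)^0·+1^1·-1^4 = +1.
(a,b)_∞: sgn(3315)=+, sgn(-2431)=−, so +1.
(a,b)_23: α=4, u≡9; β=2, v≡15 (mod 23); (9|23)=+1, (15|23)=-1; sign (−1)^0·+1^2·-1^4 = +1.
(a,b)_37: α=-2, u≡29; β=0, v≡16 (mod 37); (29|37)=-1, (16|37)=+1; sign (−1)^0·-1^0·+1^-2 = +1.
(a,b)_17: α=3, u≡4; β=1, v≡5 (mod 17); (4|17)=+1, (5|17)=-1; sign (−1)^0·+1^1·-1^3 = -1.
(a,b)_5: α=-3, u≡3; β=0, v≡1 (mod 5); (3|5)=-1, (1|5)=+1; sign (−1)^0·-1^0·+1^-3 = +1.
(3315, -2431 / ℚ) ramifies at {3, 17}: a division algebra.

[3, 17]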